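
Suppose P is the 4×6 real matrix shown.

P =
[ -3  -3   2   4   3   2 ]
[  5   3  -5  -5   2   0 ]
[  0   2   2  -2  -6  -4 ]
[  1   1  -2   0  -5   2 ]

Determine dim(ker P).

3

Row reduce to echelon form.
R2 ← R2 + (5/3)·R1: [0, -2, -5/3, 5/3, 7, 10/3]
R4 ← R4 + (1/3)·R1: [0, 0, -4/3, 4/3, -4, 8/3]
R3 ← R3 + R2: [0, 0, 1/3, -1/3, 1, -2/3]
R4 ← R4 + (4)·R3: [0, 0, 0, 0, 0, 0]
3 nonzero rows, so rank(P) = 3.
P has 6 columns; by rank–nullity, nullity = 6 − 3 = 3.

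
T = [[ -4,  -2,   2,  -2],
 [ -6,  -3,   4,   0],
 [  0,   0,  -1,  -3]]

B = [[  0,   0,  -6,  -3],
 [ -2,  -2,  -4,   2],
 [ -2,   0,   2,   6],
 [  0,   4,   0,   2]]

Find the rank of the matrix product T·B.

2

First compute TB:
[[  0,  -4,  36,  16],
 [ -2,   6,  56,  36],
 [  2, -12,  -2, -12]]
Now row reduce the product.
Swap R1 ↔ R2
R3 ← R3 + R1: [0, -6, 54, 24]
R3 ← R3 − (3/2)·R2: [0, 0, 0, 0]
2 nonzero rows, so rank(TB) = 2.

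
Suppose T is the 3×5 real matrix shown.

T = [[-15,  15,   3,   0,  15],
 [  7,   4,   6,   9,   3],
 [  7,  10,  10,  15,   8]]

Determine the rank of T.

3

Row reduce to echelon form.
R2 ← R2 + (7/15)·R1: [0, 11, 37/5, 9, 10]
R3 ← R3 + (7/15)·R1: [0, 17, 57/5, 15, 15]
R3 ← R3 − (17/11)·R2: [0, 0, -2/55, 12/11, -5/11]
Echelon form has 3 nonzero rows, so rank(T) = 3.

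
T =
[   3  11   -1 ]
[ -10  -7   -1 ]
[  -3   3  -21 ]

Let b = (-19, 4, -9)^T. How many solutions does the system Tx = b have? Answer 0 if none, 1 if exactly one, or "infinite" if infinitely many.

Row reduce the augmented matrix [T | b].
R2 ← R2 + (10/3)·R1: [0, 89/3, -13/3, -178/3]
R3 ← R3 + R1: [0, 14, -22, -28]
R3 ← R3 − (42/89)·R2: [0, 0, -1776/89, 0]
The echelon form has 3 nonzero rows, and every pivot lies in the first 3 columns, so rank(T) = rank([T|b]) = 3.
The system is consistent.
rank = 3 = number of unknowns, so the solution is unique.

1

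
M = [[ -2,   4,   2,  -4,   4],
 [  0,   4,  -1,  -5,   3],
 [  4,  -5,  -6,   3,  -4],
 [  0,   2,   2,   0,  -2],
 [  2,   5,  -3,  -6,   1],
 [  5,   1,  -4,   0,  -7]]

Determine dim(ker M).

Row reduce to echelon form.
R3 ← R3 + (2)·R1: [0, 3, -2, -5, 4]
R5 ← R5 + R1: [0, 9, -1, -10, 5]
R6 ← R6 + (5/2)·R1: [0, 11, 1, -10, 3]
R3 ← R3 − (3/4)·R2: [0, 0, -5/4, -5/4, 7/4]
R4 ← R4 − (1/2)·R2: [0, 0, 5/2, 5/2, -7/2]
R5 ← R5 − (9/4)·R2: [0, 0, 5/4, 5/4, -7/4]
R6 ← R6 − (11/4)·R2: [0, 0, 15/4, 15/4, -21/4]
R4 ← R4 + (2)·R3: [0, 0, 0, 0, 0]
R5 ← R5 + R3: [0, 0, 0, 0, 0]
R6 ← R6 + (3)·R3: [0, 0, 0, 0, 0]
3 nonzero rows, so rank(M) = 3.
M has 5 columns; by rank–nullity, nullity = 5 − 3 = 2.

2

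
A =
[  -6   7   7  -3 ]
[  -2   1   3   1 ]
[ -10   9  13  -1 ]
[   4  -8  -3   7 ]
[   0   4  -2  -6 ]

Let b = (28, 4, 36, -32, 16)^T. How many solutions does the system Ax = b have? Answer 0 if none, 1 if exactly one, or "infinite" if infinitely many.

infinite

Row reduce the augmented matrix [A | b].
R2 ← R2 − (1/3)·R1: [0, -4/3, 2/3, 2, -16/3]
R3 ← R3 − (5/3)·R1: [0, -8/3, 4/3, 4, -32/3]
R4 ← R4 + (2/3)·R1: [0, -10/3, 5/3, 5, -40/3]
R3 ← R3 − (2)·R2: [0, 0, 0, 0, 0]
R4 ← R4 − (5/2)·R2: [0, 0, 0, 0, 0]
R5 ← R5 + (3)·R2: [0, 0, 0, 0, 0]
The echelon form has 2 nonzero rows, and every pivot lies in the first 4 columns, so rank(A) = rank([A|b]) = 2.
The system is consistent.
rank = 2 < 4 unknowns, so there are infinitely many solutions.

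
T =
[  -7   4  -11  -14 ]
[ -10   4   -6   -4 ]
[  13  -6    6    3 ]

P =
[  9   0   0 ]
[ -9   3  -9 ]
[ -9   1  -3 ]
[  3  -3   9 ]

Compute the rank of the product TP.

First compute TP:
[[-42,  43, -129],
 [-84,  18, -54],
 [126, -21,  63]]
Now row reduce the product.
R2 ← R2 − (2)·R1: [0, -68, 204]
R3 ← R3 + (3)·R1: [0, 108, -324]
R3 ← R3 + (27/17)·R2: [0, 0, 0]
2 nonzero rows, so rank(TP) = 2.

2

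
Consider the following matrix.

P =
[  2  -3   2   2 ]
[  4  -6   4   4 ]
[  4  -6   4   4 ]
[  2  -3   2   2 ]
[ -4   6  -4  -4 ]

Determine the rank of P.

Row reduce to echelon form.
R2 ← R2 − (2)·R1: [0, 0, 0, 0]
R3 ← R3 − (2)·R1: [0, 0, 0, 0]
R4 ← R4 − R1: [0, 0, 0, 0]
R5 ← R5 + (2)·R1: [0, 0, 0, 0]
Echelon form has 1 nonzero row, so rank(P) = 1.

1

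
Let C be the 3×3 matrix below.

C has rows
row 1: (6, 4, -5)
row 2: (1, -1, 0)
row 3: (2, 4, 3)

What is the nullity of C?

Row reduce to echelon form.
R2 ← R2 − (1/6)·R1: [0, -5/3, 5/6]
R3 ← R3 − (1/3)·R1: [0, 8/3, 14/3]
R3 ← R3 + (8/5)·R2: [0, 0, 6]
3 nonzero rows, so rank(C) = 3.
C has 3 columns; by rank–nullity, nullity = 3 − 3 = 0.

0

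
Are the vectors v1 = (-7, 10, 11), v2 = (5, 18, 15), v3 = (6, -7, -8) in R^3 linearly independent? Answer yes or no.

Form the matrix with these vectors as rows and row reduce.
R2 ← R2 + (5/7)·R1: [0, 176/7, 160/7]
R3 ← R3 + (6/7)·R1: [0, 11/7, 10/7]
R3 ← R3 − (1/16)·R2: [0, 0, 0]
2 nonzero rows, so the 3 vectors span a space of dimension 2.
Since 2 < 3, the vectors are linearly dependent.

no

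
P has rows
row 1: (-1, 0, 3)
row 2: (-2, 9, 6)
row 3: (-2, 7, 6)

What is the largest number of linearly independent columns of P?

2

Row reduce to echelon form.
R2 ← R2 − (2)·R1: [0, 9, 0]
R3 ← R3 − (2)·R1: [0, 7, 0]
R3 ← R3 − (7/9)·R2: [0, 0, 0]
Echelon form has 2 nonzero rows, so rank(P) = 2.
The rank gives the maximum number of linearly independent columns: 2.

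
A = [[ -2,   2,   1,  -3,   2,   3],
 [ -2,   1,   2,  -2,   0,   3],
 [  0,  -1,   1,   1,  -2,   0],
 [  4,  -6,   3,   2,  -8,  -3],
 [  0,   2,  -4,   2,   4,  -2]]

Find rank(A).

Row reduce to echelon form.
R2 ← R2 − R1: [0, -1, 1, 1, -2, 0]
R4 ← R4 + (2)·R1: [0, -2, 5, -4, -4, 3]
R3 ← R3 − R2: [0, 0, 0, 0, 0, 0]
R4 ← R4 − (2)·R2: [0, 0, 3, -6, 0, 3]
R5 ← R5 + (2)·R2: [0, 0, -2, 4, 0, -2]
Swap R3 ↔ R4
R5 ← R5 + (2/3)·R3: [0, 0, 0, 0, 0, 0]
Echelon form has 3 nonzero rows, so rank(A) = 3.

3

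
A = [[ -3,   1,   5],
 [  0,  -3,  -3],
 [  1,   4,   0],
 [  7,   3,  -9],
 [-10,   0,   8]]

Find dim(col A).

3

Row reduce to echelon form.
R3 ← R3 + (1/3)·R1: [0, 13/3, 5/3]
R4 ← R4 + (7/3)·R1: [0, 16/3, 8/3]
R5 ← R5 − (10/3)·R1: [0, -10/3, -26/3]
R3 ← R3 + (13/9)·R2: [0, 0, -8/3]
R4 ← R4 + (16/9)·R2: [0, 0, -8/3]
R5 ← R5 − (10/9)·R2: [0, 0, -16/3]
R4 ← R4 − R3: [0, 0, 0]
R5 ← R5 − (2)·R3: [0, 0, 0]
Echelon form has 3 nonzero rows, so rank(A) = 3.
The column space has dimension equal to the rank: 3.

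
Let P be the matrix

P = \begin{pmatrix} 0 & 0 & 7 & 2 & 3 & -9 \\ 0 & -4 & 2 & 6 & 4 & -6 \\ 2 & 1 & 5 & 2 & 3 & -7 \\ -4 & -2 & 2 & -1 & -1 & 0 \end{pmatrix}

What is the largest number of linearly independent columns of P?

Row reduce to echelon form.
Swap R1 ↔ R3
R4 ← R4 + (2)·R1: [0, 0, 12, 3, 5, -14]
R4 ← R4 − (12/7)·R3: [0, 0, 0, -3/7, -1/7, 10/7]
Echelon form has 4 nonzero rows, so rank(P) = 4.
The rank gives the maximum number of linearly independent columns: 4.

4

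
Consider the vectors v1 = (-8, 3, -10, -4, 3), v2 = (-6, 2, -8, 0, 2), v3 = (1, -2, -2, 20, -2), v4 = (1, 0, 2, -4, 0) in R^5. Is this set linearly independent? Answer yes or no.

Form the matrix with these vectors as rows and row reduce.
R2 ← R2 − (3/4)·R1: [0, -1/4, -1/2, 3, -1/4]
R3 ← R3 + (1/8)·R1: [0, -13/8, -13/4, 39/2, -13/8]
R4 ← R4 + (1/8)·R1: [0, 3/8, 3/4, -9/2, 3/8]
R3 ← R3 − (13/2)·R2: [0, 0, 0, 0, 0]
R4 ← R4 + (3/2)·R2: [0, 0, 0, 0, 0]
2 nonzero rows, so the 4 vectors span a space of dimension 2.
Since 2 < 4, the vectors are linearly dependent.

no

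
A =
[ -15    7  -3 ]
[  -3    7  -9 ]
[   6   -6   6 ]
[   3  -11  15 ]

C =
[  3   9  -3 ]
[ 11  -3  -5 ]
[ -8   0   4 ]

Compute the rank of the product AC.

First compute AC:
[[ 56, -156,  -2],
 [140, -48, -62],
 [-96,  72,  36],
 [-232,  60, 106]]
Now row reduce the product.
R2 ← R2 − (5/2)·R1: [0, 342, -57]
R3 ← R3 + (12/7)·R1: [0, -1368/7, 228/7]
R4 ← R4 + (29/7)·R1: [0, -4104/7, 684/7]
R3 ← R3 + (4/7)·R2: [0, 0, 0]
R4 ← R4 + (12/7)·R2: [0, 0, 0]
2 nonzero rows, so rank(AC) = 2.

2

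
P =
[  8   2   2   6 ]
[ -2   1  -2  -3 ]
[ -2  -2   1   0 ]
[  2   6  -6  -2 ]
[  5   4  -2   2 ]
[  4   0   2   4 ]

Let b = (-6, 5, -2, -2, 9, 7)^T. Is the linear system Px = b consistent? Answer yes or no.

no

Row reduce the augmented matrix [P | b].
R2 ← R2 + (1/4)·R1: [0, 3/2, -3/2, -3/2, 7/2]
R3 ← R3 + (1/4)·R1: [0, -3/2, 3/2, 3/2, -7/2]
R4 ← R4 − (1/4)·R1: [0, 11/2, -13/2, -7/2, -1/2]
R5 ← R5 − (5/8)·R1: [0, 11/4, -13/4, -7/4, 51/4]
R6 ← R6 − (1/2)·R1: [0, -1, 1, 1, 10]
R3 ← R3 + R2: [0, 0, 0, 0, 0]
R4 ← R4 − (11/3)·R2: [0, 0, -1, 2, -40/3]
R5 ← R5 − (11/6)·R2: [0, 0, -1/2, 1, 19/3]
R6 ← R6 + (2/3)·R2: [0, 0, 0, 0, 37/3]
Swap R3 ↔ R4
R5 ← R5 − (1/2)·R3: [0, 0, 0, 0, 13]
Swap R4 ↔ R5
R6 ← R6 − (37/39)·R4: [0, 0, 0, 0, 0]
The echelon form has 4 nonzero rows; the last pivot sits in the augmented column, so rank(P) = 3 but rank([P|b]) = 4.
Since the ranks differ, the system is inconsistent.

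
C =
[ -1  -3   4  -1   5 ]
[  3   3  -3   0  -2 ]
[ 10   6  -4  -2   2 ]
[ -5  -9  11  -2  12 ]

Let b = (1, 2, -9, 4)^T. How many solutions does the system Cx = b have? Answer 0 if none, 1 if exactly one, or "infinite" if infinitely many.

Row reduce the augmented matrix [C | b].
R2 ← R2 + (3)·R1: [0, -6, 9, -3, 13, 5]
R3 ← R3 + (10)·R1: [0, -24, 36, -12, 52, 1]
R4 ← R4 − (5)·R1: [0, 6, -9, 3, -13, -1]
R3 ← R3 − (4)·R2: [0, 0, 0, 0, 0, -19]
R4 ← R4 + R2: [0, 0, 0, 0, 0, 4]
R4 ← R4 + (4/19)·R3: [0, 0, 0, 0, 0, 0]
The echelon form has 3 nonzero rows; the last pivot sits in the augmented column, so rank(C) = 2 but rank([C|b]) = 3.
Since the ranks differ, the system is inconsistent.
It has no solutions.

0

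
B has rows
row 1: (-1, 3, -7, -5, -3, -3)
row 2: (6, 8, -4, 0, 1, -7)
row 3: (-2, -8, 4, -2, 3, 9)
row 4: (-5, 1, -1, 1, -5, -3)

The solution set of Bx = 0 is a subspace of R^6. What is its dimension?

Row reduce to echelon form.
R2 ← R2 + (6)·R1: [0, 26, -46, -30, -17, -25]
R3 ← R3 − (2)·R1: [0, -14, 18, 8, 9, 15]
R4 ← R4 − (5)·R1: [0, -14, 34, 26, 10, 12]
R3 ← R3 + (7/13)·R2: [0, 0, -88/13, -106/13, -2/13, 20/13]
R4 ← R4 + (7/13)·R2: [0, 0, 120/13, 128/13, 11/13, -19/13]
R4 ← R4 + (15/11)·R3: [0, 0, 0, -14/11, 7/11, 7/11]
4 nonzero rows, so rank(B) = 4.
B has 6 columns; by rank–nullity, nullity = 6 − 4 = 2.

2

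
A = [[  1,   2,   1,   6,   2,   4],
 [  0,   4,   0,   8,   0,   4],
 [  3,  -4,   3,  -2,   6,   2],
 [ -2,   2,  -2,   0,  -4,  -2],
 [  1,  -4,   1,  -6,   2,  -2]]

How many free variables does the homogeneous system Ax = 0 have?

Row reduce to echelon form.
R3 ← R3 − (3)·R1: [0, -10, 0, -20, 0, -10]
R4 ← R4 + (2)·R1: [0, 6, 0, 12, 0, 6]
R5 ← R5 − R1: [0, -6, 0, -12, 0, -6]
R3 ← R3 + (5/2)·R2: [0, 0, 0, 0, 0, 0]
R4 ← R4 − (3/2)·R2: [0, 0, 0, 0, 0, 0]
R5 ← R5 + (3/2)·R2: [0, 0, 0, 0, 0, 0]
2 nonzero rows, so rank(A) = 2.
A has 6 columns; by rank–nullity, nullity = 6 − 2 = 4.

4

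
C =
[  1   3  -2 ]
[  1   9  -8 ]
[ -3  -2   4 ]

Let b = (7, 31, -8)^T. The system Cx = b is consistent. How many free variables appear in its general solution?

Row reduce the augmented matrix [C | b].
R2 ← R2 − R1: [0, 6, -6, 24]
R3 ← R3 + (3)·R1: [0, 7, -2, 13]
R3 ← R3 − (7/6)·R2: [0, 0, 5, -15]
The echelon form has 3 nonzero rows, and every pivot lies in the first 3 columns, so rank(C) = rank([C|b]) = 3.
The system is consistent.
Free variables = (unknowns) − (rank) = 3 − 3 = 0.

0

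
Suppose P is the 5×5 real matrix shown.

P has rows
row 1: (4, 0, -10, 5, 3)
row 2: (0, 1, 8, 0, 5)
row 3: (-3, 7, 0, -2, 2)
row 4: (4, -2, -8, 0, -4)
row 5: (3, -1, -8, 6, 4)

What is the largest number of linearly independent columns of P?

Row reduce to echelon form.
R3 ← R3 + (3/4)·R1: [0, 7, -15/2, 7/4, 17/4]
R4 ← R4 − R1: [0, -2, 2, -5, -7]
R5 ← R5 − (3/4)·R1: [0, -1, -1/2, 9/4, 7/4]
R3 ← R3 − (7)·R2: [0, 0, -127/2, 7/4, -123/4]
R4 ← R4 + (2)·R2: [0, 0, 18, -5, 3]
R5 ← R5 + R2: [0, 0, 15/2, 9/4, 27/4]
R4 ← R4 + (36/127)·R3: [0, 0, 0, -572/127, -726/127]
R5 ← R5 + (15/127)·R3: [0, 0, 0, 312/127, 396/127]
R5 ← R5 + (6/11)·R4: [0, 0, 0, 0, 0]
Echelon form has 4 nonzero rows, so rank(P) = 4.
The rank gives the maximum number of linearly independent columns: 4.

4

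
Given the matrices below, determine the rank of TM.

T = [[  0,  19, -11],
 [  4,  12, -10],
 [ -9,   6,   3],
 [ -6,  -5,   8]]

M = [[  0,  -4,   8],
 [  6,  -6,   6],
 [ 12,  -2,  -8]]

First compute TM:
[[-18, -92, 202],
 [-48, -68, 184],
 [ 72,  -6, -60],
 [ 66,  38, -142]]
Now row reduce the product.
R2 ← R2 − (8/3)·R1: [0, 532/3, -1064/3]
R3 ← R3 + (4)·R1: [0, -374, 748]
R4 ← R4 + (11/3)·R1: [0, -898/3, 1796/3]
R3 ← R3 + (561/266)·R2: [0, 0, 0]
R4 ← R4 + (449/266)·R2: [0, 0, 0]
2 nonzero rows, so rank(TM) = 2.

2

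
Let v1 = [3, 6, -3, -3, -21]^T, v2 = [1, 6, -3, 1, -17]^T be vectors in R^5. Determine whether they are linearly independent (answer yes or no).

Form the matrix with these vectors as rows and row reduce.
R2 ← R2 − (1/3)·R1: [0, 4, -2, 2, -10]
2 nonzero rows, so the 2 vectors span a space of dimension 2.
Since 2 = 2, the vectors are linearly independent.

yes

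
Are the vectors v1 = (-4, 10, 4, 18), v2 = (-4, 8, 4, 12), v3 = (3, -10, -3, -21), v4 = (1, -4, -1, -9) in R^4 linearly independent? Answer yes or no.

no

Form the matrix with these vectors as rows and row reduce.
R2 ← R2 − R1: [0, -2, 0, -6]
R3 ← R3 + (3/4)·R1: [0, -5/2, 0, -15/2]
R4 ← R4 + (1/4)·R1: [0, -3/2, 0, -9/2]
R3 ← R3 − (5/4)·R2: [0, 0, 0, 0]
R4 ← R4 − (3/4)·R2: [0, 0, 0, 0]
2 nonzero rows, so the 4 vectors span a space of dimension 2.
Since 2 < 4, the vectors are linearly dependent.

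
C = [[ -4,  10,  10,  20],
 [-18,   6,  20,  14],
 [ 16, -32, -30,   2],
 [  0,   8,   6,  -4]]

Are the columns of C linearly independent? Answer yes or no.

Row reduce C to echelon form.
R2 ← R2 − (9/2)·R1: [0, -39, -25, -76]
R3 ← R3 + (4)·R1: [0, 8, 10, 82]
R3 ← R3 + (8/39)·R2: [0, 0, 190/39, 2590/39]
R4 ← R4 + (8/39)·R2: [0, 0, 34/39, -764/39]
R4 ← R4 − (17/95)·R3: [0, 0, 0, -598/19]
4 pivots among 4 columns.
Every column is a pivot column, so the columns are linearly independent.

yes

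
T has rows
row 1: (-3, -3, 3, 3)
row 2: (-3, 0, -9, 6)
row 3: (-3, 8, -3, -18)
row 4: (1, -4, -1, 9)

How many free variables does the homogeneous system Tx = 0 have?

0

Row reduce to echelon form.
R2 ← R2 − R1: [0, 3, -12, 3]
R3 ← R3 − R1: [0, 11, -6, -21]
R4 ← R4 + (1/3)·R1: [0, -5, 0, 10]
R3 ← R3 − (11/3)·R2: [0, 0, 38, -32]
R4 ← R4 + (5/3)·R2: [0, 0, -20, 15]
R4 ← R4 + (10/19)·R3: [0, 0, 0, -35/19]
4 nonzero rows, so rank(T) = 4.
T has 4 columns; by rank–nullity, nullity = 4 − 4 = 0.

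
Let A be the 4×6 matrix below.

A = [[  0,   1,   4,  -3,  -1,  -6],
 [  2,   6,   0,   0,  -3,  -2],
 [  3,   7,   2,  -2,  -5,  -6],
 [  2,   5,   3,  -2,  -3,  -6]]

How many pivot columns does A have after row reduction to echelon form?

4

Row reduce to echelon form.
Swap R1 ↔ R2
R3 ← R3 − (3/2)·R1: [0, -2, 2, -2, -1/2, -3]
R4 ← R4 − R1: [0, -1, 3, -2, 0, -4]
R3 ← R3 + (2)·R2: [0, 0, 10, -8, -5/2, -15]
R4 ← R4 + R2: [0, 0, 7, -5, -1, -10]
R4 ← R4 − (7/10)·R3: [0, 0, 0, 3/5, 3/4, 1/2]
Echelon form has 4 nonzero rows, so rank(A) = 4.
Each nonzero row contributes one pivot column: 4 pivot columns.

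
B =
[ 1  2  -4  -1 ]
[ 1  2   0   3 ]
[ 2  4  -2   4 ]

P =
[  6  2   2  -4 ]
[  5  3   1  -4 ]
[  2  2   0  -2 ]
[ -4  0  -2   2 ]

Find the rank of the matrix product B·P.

First compute BP:
[[ 12,   0,   6,  -6],
 [  4,   8,  -2,  -6],
 [ 12,  12,   0, -12]]
Now row reduce the product.
R2 ← R2 − (1/3)·R1: [0, 8, -4, -4]
R3 ← R3 − R1: [0, 12, -6, -6]
R3 ← R3 − (3/2)·R2: [0, 0, 0, 0]
2 nonzero rows, so rank(BP) = 2.

2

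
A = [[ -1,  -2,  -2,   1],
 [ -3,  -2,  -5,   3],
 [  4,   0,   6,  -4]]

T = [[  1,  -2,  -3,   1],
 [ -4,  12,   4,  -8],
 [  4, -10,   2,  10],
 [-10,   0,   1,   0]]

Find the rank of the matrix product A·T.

First compute AT:
[[-11,  -2,  -8,  -5],
 [-45,  32,  -6, -37],
 [ 68, -68,  -4,  64]]
Now row reduce the product.
R2 ← R2 − (45/11)·R1: [0, 442/11, 294/11, -182/11]
R3 ← R3 + (68/11)·R1: [0, -884/11, -588/11, 364/11]
R3 ← R3 + (2)·R2: [0, 0, 0, 0]
2 nonzero rows, so rank(AT) = 2.

2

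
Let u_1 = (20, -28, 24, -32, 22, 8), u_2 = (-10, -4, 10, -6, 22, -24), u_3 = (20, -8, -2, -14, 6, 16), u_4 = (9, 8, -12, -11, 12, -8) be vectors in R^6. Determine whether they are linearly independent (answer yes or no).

Form the matrix with these vectors as rows and row reduce.
R2 ← R2 + (1/2)·R1: [0, -18, 22, -22, 33, -20]
R3 ← R3 − R1: [0, 20, -26, 18, -16, 8]
R4 ← R4 − (9/20)·R1: [0, 103/5, -114/5, 17/5, 21/10, -58/5]
R3 ← R3 + (10/9)·R2: [0, 0, -14/9, -58/9, 62/3, -128/9]
R4 ← R4 + (103/90)·R2: [0, 0, 107/45, -196/9, 598/15, -1552/45]
R4 ← R4 + (107/70)·R3: [0, 0, 0, -1107/35, 2501/35, -1968/35]
4 nonzero rows, so the 4 vectors span a space of dimension 4.
Since 4 = 4, the vectors are linearly independent.

yes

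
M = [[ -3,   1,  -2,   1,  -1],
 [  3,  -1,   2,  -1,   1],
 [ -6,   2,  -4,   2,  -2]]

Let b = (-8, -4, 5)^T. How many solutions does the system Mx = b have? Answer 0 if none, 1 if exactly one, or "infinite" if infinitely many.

0

Row reduce the augmented matrix [M | b].
R2 ← R2 + R1: [0, 0, 0, 0, 0, -12]
R3 ← R3 − (2)·R1: [0, 0, 0, 0, 0, 21]
R3 ← R3 + (7/4)·R2: [0, 0, 0, 0, 0, 0]
The echelon form has 2 nonzero rows; the last pivot sits in the augmented column, so rank(M) = 1 but rank([M|b]) = 2.
Since the ranks differ, the system is inconsistent.
It has no solutions.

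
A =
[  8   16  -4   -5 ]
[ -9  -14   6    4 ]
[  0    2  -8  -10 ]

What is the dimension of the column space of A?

Row reduce to echelon form.
R2 ← R2 + (9/8)·R1: [0, 4, 3/2, -13/8]
R3 ← R3 − (1/2)·R2: [0, 0, -35/4, -147/16]
Echelon form has 3 nonzero rows, so rank(A) = 3.
The column space has dimension equal to the rank: 3.

3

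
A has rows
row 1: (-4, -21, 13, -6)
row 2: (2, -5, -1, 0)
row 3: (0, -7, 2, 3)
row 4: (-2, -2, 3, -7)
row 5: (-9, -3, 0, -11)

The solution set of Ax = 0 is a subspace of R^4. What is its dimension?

Row reduce to echelon form.
R2 ← R2 + (1/2)·R1: [0, -31/2, 11/2, -3]
R4 ← R4 − (1/2)·R1: [0, 17/2, -7/2, -4]
R5 ← R5 − (9/4)·R1: [0, 177/4, -117/4, 5/2]
R3 ← R3 − (14/31)·R2: [0, 0, -15/31, 135/31]
R4 ← R4 + (17/31)·R2: [0, 0, -15/31, -175/31]
R5 ← R5 + (177/62)·R2: [0, 0, -420/31, -188/31]
R4 ← R4 − R3: [0, 0, 0, -10]
R5 ← R5 − (28)·R3: [0, 0, 0, -128]
R5 ← R5 − (64/5)·R4: [0, 0, 0, 0]
4 nonzero rows, so rank(A) = 4.
A has 4 columns; by rank–nullity, nullity = 4 − 4 = 0.

0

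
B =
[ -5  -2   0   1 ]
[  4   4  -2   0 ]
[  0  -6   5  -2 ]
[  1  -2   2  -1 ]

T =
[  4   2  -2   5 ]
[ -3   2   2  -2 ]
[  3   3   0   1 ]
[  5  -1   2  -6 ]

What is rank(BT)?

2

First compute BT:
[[ -9, -15,   8, -27],
 [ -2,  10,   0,  10],
 [ 23,   5, -16,  29],
 [ 11,   5,  -8,  17]]
Now row reduce the product.
R2 ← R2 − (2/9)·R1: [0, 40/3, -16/9, 16]
R3 ← R3 + (23/9)·R1: [0, -100/3, 40/9, -40]
R4 ← R4 + (11/9)·R1: [0, -40/3, 16/9, -16]
R3 ← R3 + (5/2)·R2: [0, 0, 0, 0]
R4 ← R4 + R2: [0, 0, 0, 0]
2 nonzero rows, so rank(BT) = 2.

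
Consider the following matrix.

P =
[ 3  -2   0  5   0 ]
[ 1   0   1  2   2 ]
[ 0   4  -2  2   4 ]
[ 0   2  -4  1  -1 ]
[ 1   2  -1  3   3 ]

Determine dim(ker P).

2

Row reduce to echelon form.
R2 ← R2 − (1/3)·R1: [0, 2/3, 1, 1/3, 2]
R5 ← R5 − (1/3)·R1: [0, 8/3, -1, 4/3, 3]
R3 ← R3 − (6)·R2: [0, 0, -8, 0, -8]
R4 ← R4 − (3)·R2: [0, 0, -7, 0, -7]
R5 ← R5 − (4)·R2: [0, 0, -5, 0, -5]
R4 ← R4 − (7/8)·R3: [0, 0, 0, 0, 0]
R5 ← R5 − (5/8)·R3: [0, 0, 0, 0, 0]
3 nonzero rows, so rank(P) = 3.
P has 5 columns; by rank–nullity, nullity = 5 − 3 = 2.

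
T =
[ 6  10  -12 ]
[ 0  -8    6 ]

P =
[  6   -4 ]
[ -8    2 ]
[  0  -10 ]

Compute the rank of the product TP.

2

First compute TP:
[[-44, 116],
 [ 64, -76]]
Now row reduce the product.
R2 ← R2 + (16/11)·R1: [0, 1020/11]
2 nonzero rows, so rank(TP) = 2.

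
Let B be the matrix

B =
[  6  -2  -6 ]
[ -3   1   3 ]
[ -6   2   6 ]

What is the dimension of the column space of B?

1

Row reduce to echelon form.
R2 ← R2 + (1/2)·R1: [0, 0, 0]
R3 ← R3 + R1: [0, 0, 0]
Echelon form has 1 nonzero row, so rank(B) = 1.
The column space has dimension equal to the rank: 1.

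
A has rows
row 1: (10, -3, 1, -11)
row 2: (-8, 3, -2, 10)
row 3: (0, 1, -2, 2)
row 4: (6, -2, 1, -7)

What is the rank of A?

2

Row reduce to echelon form.
R2 ← R2 + (4/5)·R1: [0, 3/5, -6/5, 6/5]
R4 ← R4 − (3/5)·R1: [0, -1/5, 2/5, -2/5]
R3 ← R3 − (5/3)·R2: [0, 0, 0, 0]
R4 ← R4 + (1/3)·R2: [0, 0, 0, 0]
Echelon form has 2 nonzero rows, so rank(A) = 2.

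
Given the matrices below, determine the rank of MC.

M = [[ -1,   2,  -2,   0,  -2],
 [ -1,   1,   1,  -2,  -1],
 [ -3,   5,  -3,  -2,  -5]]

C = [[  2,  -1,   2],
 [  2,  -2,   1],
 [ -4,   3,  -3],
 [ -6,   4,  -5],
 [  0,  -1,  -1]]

2

First compute MC:
[[ 10,  -7,   8],
 [  8,  -5,   7],
 [ 28, -19,  23]]
Now row reduce the product.
R2 ← R2 − (4/5)·R1: [0, 3/5, 3/5]
R3 ← R3 − (14/5)·R1: [0, 3/5, 3/5]
R3 ← R3 − R2: [0, 0, 0]
2 nonzero rows, so rank(MC) = 2.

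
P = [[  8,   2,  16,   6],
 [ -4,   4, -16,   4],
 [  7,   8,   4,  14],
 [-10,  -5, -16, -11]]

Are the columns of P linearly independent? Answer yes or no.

no

Row reduce P to echelon form.
R2 ← R2 + (1/2)·R1: [0, 5, -8, 7]
R3 ← R3 − (7/8)·R1: [0, 25/4, -10, 35/4]
R4 ← R4 + (5/4)·R1: [0, -5/2, 4, -7/2]
R3 ← R3 − (5/4)·R2: [0, 0, 0, 0]
R4 ← R4 + (1/2)·R2: [0, 0, 0, 0]
2 pivots among 4 columns.
Only 2 < 4 pivot columns, so the columns are linearly dependent.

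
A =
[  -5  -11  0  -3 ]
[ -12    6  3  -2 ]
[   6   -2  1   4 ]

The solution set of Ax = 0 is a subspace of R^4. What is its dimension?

1

Row reduce to echelon form.
R2 ← R2 − (12/5)·R1: [0, 162/5, 3, 26/5]
R3 ← R3 + (6/5)·R1: [0, -76/5, 1, 2/5]
R3 ← R3 + (38/81)·R2: [0, 0, 65/27, 230/81]
3 nonzero rows, so rank(A) = 3.
A has 4 columns; by rank–nullity, nullity = 4 − 3 = 1.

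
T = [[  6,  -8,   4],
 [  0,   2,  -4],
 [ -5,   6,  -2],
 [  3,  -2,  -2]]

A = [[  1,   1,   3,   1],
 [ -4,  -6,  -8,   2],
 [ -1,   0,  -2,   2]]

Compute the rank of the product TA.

2

First compute TA:
[[ 34,  54,  74,  -2],
 [ -4, -12,  -8,  -4],
 [-27, -41, -59,   3],
 [ 13,  15,  29,  -5]]
Now row reduce the product.
R2 ← R2 + (2/17)·R1: [0, -96/17, 12/17, -72/17]
R3 ← R3 + (27/34)·R1: [0, 32/17, -4/17, 24/17]
R4 ← R4 − (13/34)·R1: [0, -96/17, 12/17, -72/17]
R3 ← R3 + (1/3)·R2: [0, 0, 0, 0]
R4 ← R4 − R2: [0, 0, 0, 0]
2 nonzero rows, so rank(TA) = 2.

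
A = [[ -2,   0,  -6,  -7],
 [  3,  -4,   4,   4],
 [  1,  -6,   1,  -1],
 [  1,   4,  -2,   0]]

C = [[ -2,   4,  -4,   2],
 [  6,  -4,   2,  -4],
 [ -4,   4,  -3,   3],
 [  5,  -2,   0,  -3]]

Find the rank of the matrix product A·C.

2

First compute AC:
[[ -7, -18,  26,  -1],
 [-26,  36, -32,  22],
 [-47,  34, -19,  32],
 [ 30, -20,  10, -20]]
Now row reduce the product.
R2 ← R2 − (26/7)·R1: [0, 720/7, -900/7, 180/7]
R3 ← R3 − (47/7)·R1: [0, 1084/7, -1355/7, 271/7]
R4 ← R4 + (30/7)·R1: [0, -680/7, 850/7, -170/7]
R3 ← R3 − (271/180)·R2: [0, 0, 0, 0]
R4 ← R4 + (17/18)·R2: [0, 0, 0, 0]
2 nonzero rows, so rank(AC) = 2.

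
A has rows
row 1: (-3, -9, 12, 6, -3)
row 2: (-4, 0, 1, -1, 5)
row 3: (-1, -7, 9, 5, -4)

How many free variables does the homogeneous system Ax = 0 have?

3

Row reduce to echelon form.
R2 ← R2 − (4/3)·R1: [0, 12, -15, -9, 9]
R3 ← R3 − (1/3)·R1: [0, -4, 5, 3, -3]
R3 ← R3 + (1/3)·R2: [0, 0, 0, 0, 0]
2 nonzero rows, so rank(A) = 2.
A has 5 columns; by rank–nullity, nullity = 5 − 2 = 3.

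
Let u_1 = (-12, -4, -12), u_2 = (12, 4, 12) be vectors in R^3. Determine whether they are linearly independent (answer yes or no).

no

Form the matrix with these vectors as rows and row reduce.
R2 ← R2 + R1: [0, 0, 0]
1 nonzero row, so the 2 vectors span a space of dimension 1.
Since 1 < 2, the vectors are linearly dependent.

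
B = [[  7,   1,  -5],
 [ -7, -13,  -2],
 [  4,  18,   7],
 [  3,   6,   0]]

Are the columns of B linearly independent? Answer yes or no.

Row reduce B to echelon form.
R2 ← R2 + R1: [0, -12, -7]
R3 ← R3 − (4/7)·R1: [0, 122/7, 69/7]
R4 ← R4 − (3/7)·R1: [0, 39/7, 15/7]
R3 ← R3 + (61/42)·R2: [0, 0, -13/42]
R4 ← R4 + (13/28)·R2: [0, 0, -31/28]
R4 ← R4 − (93/26)·R3: [0, 0, 0]
3 pivots among 3 columns.
Every column is a pivot column, so the columns are linearly independent.

yes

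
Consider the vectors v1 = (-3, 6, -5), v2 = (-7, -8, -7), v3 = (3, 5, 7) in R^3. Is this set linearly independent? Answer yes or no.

Form the matrix with these vectors as rows and row reduce.
R2 ← R2 − (7/3)·R1: [0, -22, 14/3]
R3 ← R3 + R1: [0, 11, 2]
R3 ← R3 + (1/2)·R2: [0, 0, 13/3]
3 nonzero rows, so the 3 vectors span a space of dimension 3.
Since 3 = 3, the vectors are linearly independent.

yes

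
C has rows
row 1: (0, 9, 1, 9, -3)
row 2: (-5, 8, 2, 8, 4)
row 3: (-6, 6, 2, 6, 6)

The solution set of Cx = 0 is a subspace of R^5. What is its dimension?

Row reduce to echelon form.
Swap R1 ↔ R2
R3 ← R3 − (6/5)·R1: [0, -18/5, -2/5, -18/5, 6/5]
R3 ← R3 + (2/5)·R2: [0, 0, 0, 0, 0]
2 nonzero rows, so rank(C) = 2.
C has 5 columns; by rank–nullity, nullity = 5 − 2 = 3.

3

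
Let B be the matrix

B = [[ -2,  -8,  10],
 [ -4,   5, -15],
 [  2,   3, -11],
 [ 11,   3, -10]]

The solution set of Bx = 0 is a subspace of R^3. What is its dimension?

Row reduce to echelon form.
R2 ← R2 − (2)·R1: [0, 21, -35]
R3 ← R3 + R1: [0, -5, -1]
R4 ← R4 + (11/2)·R1: [0, -41, 45]
R3 ← R3 + (5/21)·R2: [0, 0, -28/3]
R4 ← R4 + (41/21)·R2: [0, 0, -70/3]
R4 ← R4 − (5/2)·R3: [0, 0, 0]
3 nonzero rows, so rank(B) = 3.
B has 3 columns; by rank–nullity, nullity = 3 − 3 = 0.

0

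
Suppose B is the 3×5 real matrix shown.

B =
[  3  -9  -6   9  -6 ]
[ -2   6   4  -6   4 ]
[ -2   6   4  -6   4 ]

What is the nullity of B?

4

Row reduce to echelon form.
R2 ← R2 + (2/3)·R1: [0, 0, 0, 0, 0]
R3 ← R3 + (2/3)·R1: [0, 0, 0, 0, 0]
1 nonzero row, so rank(B) = 1.
B has 5 columns; by rank–nullity, nullity = 5 − 1 = 4.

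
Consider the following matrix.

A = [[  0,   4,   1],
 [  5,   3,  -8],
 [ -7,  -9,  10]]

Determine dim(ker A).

Row reduce to echelon form.
Swap R1 ↔ R2
R3 ← R3 + (7/5)·R1: [0, -24/5, -6/5]
R3 ← R3 + (6/5)·R2: [0, 0, 0]
2 nonzero rows, so rank(A) = 2.
A has 3 columns; by rank–nullity, nullity = 3 − 2 = 1.

1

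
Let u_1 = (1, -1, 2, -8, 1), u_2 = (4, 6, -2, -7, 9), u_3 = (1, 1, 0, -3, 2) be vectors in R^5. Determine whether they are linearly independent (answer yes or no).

Form the matrix with these vectors as rows and row reduce.
R2 ← R2 − (4)·R1: [0, 10, -10, 25, 5]
R3 ← R3 − R1: [0, 2, -2, 5, 1]
R3 ← R3 − (1/5)·R2: [0, 0, 0, 0, 0]
2 nonzero rows, so the 3 vectors span a space of dimension 2.
Since 2 < 3, the vectors are linearly dependent.

no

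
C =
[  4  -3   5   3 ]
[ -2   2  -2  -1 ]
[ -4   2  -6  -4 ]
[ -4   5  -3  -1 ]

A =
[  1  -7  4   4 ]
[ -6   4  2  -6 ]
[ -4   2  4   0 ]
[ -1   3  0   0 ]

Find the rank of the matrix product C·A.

First compute CA:
[[ -1, -21,  30,  34],
 [ -5,  15, -12, -20],
 [ 12,  12, -36, -28],
 [-21,  39, -18, -46]]
Now row reduce the product.
R2 ← R2 − (5)·R1: [0, 120, -162, -190]
R3 ← R3 + (12)·R1: [0, -240, 324, 380]
R4 ← R4 − (21)·R1: [0, 480, -648, -760]
R3 ← R3 + (2)·R2: [0, 0, 0, 0]
R4 ← R4 − (4)·R2: [0, 0, 0, 0]
2 nonzero rows, so rank(CA) = 2.

2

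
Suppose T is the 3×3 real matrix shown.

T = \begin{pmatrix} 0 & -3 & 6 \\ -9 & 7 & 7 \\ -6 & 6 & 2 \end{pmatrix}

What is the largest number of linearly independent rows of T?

Row reduce to echelon form.
Swap R1 ↔ R2
R3 ← R3 − (2/3)·R1: [0, 4/3, -8/3]
R3 ← R3 + (4/9)·R2: [0, 0, 0]
Echelon form has 2 nonzero rows, so rank(T) = 2.
The rank gives the maximum number of linearly independent rows: 2.

2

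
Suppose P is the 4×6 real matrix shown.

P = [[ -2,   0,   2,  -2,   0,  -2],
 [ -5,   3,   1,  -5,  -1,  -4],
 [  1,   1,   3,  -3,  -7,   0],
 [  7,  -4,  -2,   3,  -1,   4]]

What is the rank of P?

4

Row reduce to echelon form.
R2 ← R2 − (5/2)·R1: [0, 3, -4, 0, -1, 1]
R3 ← R3 + (1/2)·R1: [0, 1, 4, -4, -7, -1]
R4 ← R4 + (7/2)·R1: [0, -4, 5, -4, -1, -3]
R3 ← R3 − (1/3)·R2: [0, 0, 16/3, -4, -20/3, -4/3]
R4 ← R4 + (4/3)·R2: [0, 0, -1/3, -4, -7/3, -5/3]
R4 ← R4 + (1/16)·R3: [0, 0, 0, -17/4, -11/4, -7/4]
Echelon form has 4 nonzero rows, so rank(P) = 4.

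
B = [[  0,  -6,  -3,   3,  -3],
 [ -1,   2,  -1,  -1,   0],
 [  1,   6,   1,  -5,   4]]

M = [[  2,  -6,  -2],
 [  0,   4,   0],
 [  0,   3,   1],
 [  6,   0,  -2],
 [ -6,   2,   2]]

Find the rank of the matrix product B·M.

First compute BM:
[[ 36, -39, -15],
 [ -8,  11,   3],
 [-52,  29,  17]]
Now row reduce the product.
R2 ← R2 + (2/9)·R1: [0, 7/3, -1/3]
R3 ← R3 + (13/9)·R1: [0, -82/3, -14/3]
R3 ← R3 + (82/7)·R2: [0, 0, -60/7]
3 nonzero rows, so rank(BM) = 3.

3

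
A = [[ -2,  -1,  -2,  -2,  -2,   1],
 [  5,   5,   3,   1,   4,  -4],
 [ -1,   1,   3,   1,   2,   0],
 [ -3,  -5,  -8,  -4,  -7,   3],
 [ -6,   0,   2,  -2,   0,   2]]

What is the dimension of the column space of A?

3

Row reduce to echelon form.
R2 ← R2 + (5/2)·R1: [0, 5/2, -2, -4, -1, -3/2]
R3 ← R3 − (1/2)·R1: [0, 3/2, 4, 2, 3, -1/2]
R4 ← R4 − (3/2)·R1: [0, -7/2, -5, -1, -4, 3/2]
R5 ← R5 − (3)·R1: [0, 3, 8, 4, 6, -1]
R3 ← R3 − (3/5)·R2: [0, 0, 26/5, 22/5, 18/5, 2/5]
R4 ← R4 + (7/5)·R2: [0, 0, -39/5, -33/5, -27/5, -3/5]
R5 ← R5 − (6/5)·R2: [0, 0, 52/5, 44/5, 36/5, 4/5]
R4 ← R4 + (3/2)·R3: [0, 0, 0, 0, 0, 0]
R5 ← R5 − (2)·R3: [0, 0, 0, 0, 0, 0]
Echelon form has 3 nonzero rows, so rank(A) = 3.
The column space has dimension equal to the rank: 3.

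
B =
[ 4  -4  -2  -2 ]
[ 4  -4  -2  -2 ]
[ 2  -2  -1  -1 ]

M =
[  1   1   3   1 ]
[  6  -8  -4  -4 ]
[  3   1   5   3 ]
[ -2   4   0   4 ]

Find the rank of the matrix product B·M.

First compute BM:
[[-22,  26,  18,   6],
 [-22,  26,  18,   6],
 [-11,  13,   9,   3]]
Now row reduce the product.
R2 ← R2 − R1: [0, 0, 0, 0]
R3 ← R3 − (1/2)·R1: [0, 0, 0, 0]
1 nonzero row, so rank(BM) = 1.

1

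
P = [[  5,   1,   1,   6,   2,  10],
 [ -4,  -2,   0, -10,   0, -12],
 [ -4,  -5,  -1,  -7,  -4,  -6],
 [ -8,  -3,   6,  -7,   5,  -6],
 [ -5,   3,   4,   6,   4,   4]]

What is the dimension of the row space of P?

5

Row reduce to echelon form.
R2 ← R2 + (4/5)·R1: [0, -6/5, 4/5, -26/5, 8/5, -4]
R3 ← R3 + (4/5)·R1: [0, -21/5, -1/5, -11/5, -12/5, 2]
R4 ← R4 + (8/5)·R1: [0, -7/5, 38/5, 13/5, 41/5, 10]
R5 ← R5 + R1: [0, 4, 5, 12, 6, 14]
R3 ← R3 − (7/2)·R2: [0, 0, -3, 16, -8, 16]
R4 ← R4 − (7/6)·R2: [0, 0, 20/3, 26/3, 19/3, 44/3]
R5 ← R5 + (10/3)·R2: [0, 0, 23/3, -16/3, 34/3, 2/3]
R4 ← R4 + (20/9)·R3: [0, 0, 0, 398/9, -103/9, 452/9]
R5 ← R5 + (23/9)·R3: [0, 0, 0, 320/9, -82/9, 374/9]
R5 ← R5 − (160/199)·R4: [0, 0, 0, 0, 18/199, 234/199]
Echelon form has 5 nonzero rows, so rank(P) = 5.
The row space has dimension equal to the rank: 5.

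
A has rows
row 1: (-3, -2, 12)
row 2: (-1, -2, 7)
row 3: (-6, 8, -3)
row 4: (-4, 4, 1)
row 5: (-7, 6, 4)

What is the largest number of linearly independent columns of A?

2

Row reduce to echelon form.
R2 ← R2 − (1/3)·R1: [0, -4/3, 3]
R3 ← R3 − (2)·R1: [0, 12, -27]
R4 ← R4 − (4/3)·R1: [0, 20/3, -15]
R5 ← R5 − (7/3)·R1: [0, 32/3, -24]
R3 ← R3 + (9)·R2: [0, 0, 0]
R4 ← R4 + (5)·R2: [0, 0, 0]
R5 ← R5 + (8)·R2: [0, 0, 0]
Echelon form has 2 nonzero rows, so rank(A) = 2.
The rank gives the maximum number of linearly independent columns: 2.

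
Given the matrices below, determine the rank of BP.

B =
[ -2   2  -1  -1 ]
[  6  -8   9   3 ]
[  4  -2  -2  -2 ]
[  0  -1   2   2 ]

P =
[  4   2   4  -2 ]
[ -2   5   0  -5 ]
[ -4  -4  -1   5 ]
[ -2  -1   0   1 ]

First compute BP:
[[ -6,  11,  -7, -12],
 [ -2, -67,  15,  76],
 [ 32,   8,  18, -10],
 [-10, -15,  -2,  17]]
Now row reduce the product.
R2 ← R2 − (1/3)·R1: [0, -212/3, 52/3, 80]
R3 ← R3 + (16/3)·R1: [0, 200/3, -58/3, -74]
R4 ← R4 − (5/3)·R1: [0, -100/3, 29/3, 37]
R3 ← R3 + (50/53)·R2: [0, 0, -158/53, 78/53]
R4 ← R4 − (25/53)·R2: [0, 0, 79/53, -39/53]
R4 ← R4 + (1/2)·R3: [0, 0, 0, 0]
3 nonzero rows, so rank(BP) = 3.

3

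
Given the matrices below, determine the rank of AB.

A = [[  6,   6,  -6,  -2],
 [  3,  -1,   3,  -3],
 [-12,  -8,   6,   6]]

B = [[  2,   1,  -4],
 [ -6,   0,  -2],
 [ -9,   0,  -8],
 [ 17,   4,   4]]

First compute AB:
[[ -4,  -2,   4],
 [-66,  -9, -46],
 [ 72,  12,  40]]
Now row reduce the product.
R2 ← R2 − (33/2)·R1: [0, 24, -112]
R3 ← R3 + (18)·R1: [0, -24, 112]
R3 ← R3 + R2: [0, 0, 0]
2 nonzero rows, so rank(AB) = 2.

2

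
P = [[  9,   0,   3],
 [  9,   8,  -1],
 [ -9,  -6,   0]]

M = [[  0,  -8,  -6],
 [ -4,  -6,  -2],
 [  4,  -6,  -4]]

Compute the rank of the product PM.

2

First compute PM:
[[ 12, -90, -66],
 [-36, -114, -66],
 [ 24, 108,  66]]
Now row reduce the product.
R2 ← R2 + (3)·R1: [0, -384, -264]
R3 ← R3 − (2)·R1: [0, 288, 198]
R3 ← R3 + (3/4)·R2: [0, 0, 0]
2 nonzero rows, so rank(PM) = 2.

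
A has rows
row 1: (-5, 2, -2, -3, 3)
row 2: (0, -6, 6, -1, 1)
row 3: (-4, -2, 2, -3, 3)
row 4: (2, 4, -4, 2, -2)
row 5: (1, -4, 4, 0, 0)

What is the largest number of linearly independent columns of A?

2

Row reduce to echelon form.
R3 ← R3 − (4/5)·R1: [0, -18/5, 18/5, -3/5, 3/5]
R4 ← R4 + (2/5)·R1: [0, 24/5, -24/5, 4/5, -4/5]
R5 ← R5 + (1/5)·R1: [0, -18/5, 18/5, -3/5, 3/5]
R3 ← R3 − (3/5)·R2: [0, 0, 0, 0, 0]
R4 ← R4 + (4/5)·R2: [0, 0, 0, 0, 0]
R5 ← R5 − (3/5)·R2: [0, 0, 0, 0, 0]
Echelon form has 2 nonzero rows, so rank(A) = 2.
The rank gives the maximum number of linearly independent columns: 2.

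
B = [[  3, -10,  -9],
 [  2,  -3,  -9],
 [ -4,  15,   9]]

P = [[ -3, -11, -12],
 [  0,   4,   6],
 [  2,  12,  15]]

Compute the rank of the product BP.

First compute BP:
[[-27, -181, -231],
 [-24, -142, -177],
 [ 30, 212, 273]]
Now row reduce the product.
R2 ← R2 − (8/9)·R1: [0, 170/9, 85/3]
R3 ← R3 + (10/9)·R1: [0, 98/9, 49/3]
R3 ← R3 − (49/85)·R2: [0, 0, 0]
2 nonzero rows, so rank(BP) = 2.

2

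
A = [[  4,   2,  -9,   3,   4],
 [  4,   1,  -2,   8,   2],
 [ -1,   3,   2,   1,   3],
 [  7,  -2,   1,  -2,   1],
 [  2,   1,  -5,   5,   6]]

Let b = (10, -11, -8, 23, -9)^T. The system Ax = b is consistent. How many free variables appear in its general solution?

0

Row reduce the augmented matrix [A | b].
R2 ← R2 − R1: [0, -1, 7, 5, -2, -21]
R3 ← R3 + (1/4)·R1: [0, 7/2, -1/4, 7/4, 4, -11/2]
R4 ← R4 − (7/4)·R1: [0, -11/2, 67/4, -29/4, -6, 11/2]
R5 ← R5 − (1/2)·R1: [0, 0, -1/2, 7/2, 4, -14]
R3 ← R3 + (7/2)·R2: [0, 0, 97/4, 77/4, -3, -79]
R4 ← R4 − (11/2)·R2: [0, 0, -87/4, -139/4, 5, 121]
R4 ← R4 + (87/97)·R3: [0, 0, 0, -1696/97, 224/97, 4864/97]
R5 ← R5 + (2/97)·R3: [0, 0, 0, 378/97, 382/97, -1516/97]
R5 ← R5 + (189/848)·R4: [0, 0, 0, 0, 236/53, -236/53]
The echelon form has 5 nonzero rows, and every pivot lies in the first 5 columns, so rank(A) = rank([A|b]) = 5.
The system is consistent.
Free variables = (unknowns) − (rank) = 5 − 5 = 0.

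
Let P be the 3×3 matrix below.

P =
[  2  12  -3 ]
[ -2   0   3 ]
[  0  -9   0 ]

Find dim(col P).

2

Row reduce to echelon form.
R2 ← R2 + R1: [0, 12, 0]
R3 ← R3 + (3/4)·R2: [0, 0, 0]
Echelon form has 2 nonzero rows, so rank(P) = 2.
The column space has dimension equal to the rank: 2.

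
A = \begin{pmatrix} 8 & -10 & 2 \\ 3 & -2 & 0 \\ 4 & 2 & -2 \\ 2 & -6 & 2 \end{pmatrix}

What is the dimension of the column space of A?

2

Row reduce to echelon form.
R2 ← R2 − (3/8)·R1: [0, 7/4, -3/4]
R3 ← R3 − (1/2)·R1: [0, 7, -3]
R4 ← R4 − (1/4)·R1: [0, -7/2, 3/2]
R3 ← R3 − (4)·R2: [0, 0, 0]
R4 ← R4 + (2)·R2: [0, 0, 0]
Echelon form has 2 nonzero rows, so rank(A) = 2.
The column space has dimension equal to the rank: 2.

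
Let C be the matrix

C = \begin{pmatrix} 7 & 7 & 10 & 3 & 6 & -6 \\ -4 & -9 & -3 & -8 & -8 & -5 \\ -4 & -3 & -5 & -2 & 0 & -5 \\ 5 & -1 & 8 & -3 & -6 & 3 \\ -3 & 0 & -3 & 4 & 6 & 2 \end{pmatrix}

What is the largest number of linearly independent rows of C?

4

Row reduce to echelon form.
R2 ← R2 + (4/7)·R1: [0, -5, 19/7, -44/7, -32/7, -59/7]
R3 ← R3 + (4/7)·R1: [0, 1, 5/7, -2/7, 24/7, -59/7]
R4 ← R4 − (5/7)·R1: [0, -6, 6/7, -36/7, -72/7, 51/7]
R5 ← R5 + (3/7)·R1: [0, 3, 9/7, 37/7, 60/7, -4/7]
R3 ← R3 + (1/5)·R2: [0, 0, 44/35, -54/35, 88/35, -354/35]
R4 ← R4 − (6/5)·R2: [0, 0, -12/5, 12/5, -24/5, 87/5]
R5 ← R5 + (3/5)·R2: [0, 0, 102/35, 53/35, 204/35, -197/35]
R4 ← R4 + (21/11)·R3: [0, 0, 0, -6/11, 0, -21/11]
R5 ← R5 − (51/22)·R3: [0, 0, 0, 56/11, 0, 196/11]
R5 ← R5 + (28/3)·R4: [0, 0, 0, 0, 0, 0]
Echelon form has 4 nonzero rows, so rank(C) = 4.
The rank gives the maximum number of linearly independent rows: 4.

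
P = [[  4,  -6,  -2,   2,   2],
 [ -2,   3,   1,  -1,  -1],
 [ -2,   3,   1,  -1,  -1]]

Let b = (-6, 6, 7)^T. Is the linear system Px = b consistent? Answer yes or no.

Row reduce the augmented matrix [P | b].
R2 ← R2 + (1/2)·R1: [0, 0, 0, 0, 0, 3]
R3 ← R3 + (1/2)·R1: [0, 0, 0, 0, 0, 4]
R3 ← R3 − (4/3)·R2: [0, 0, 0, 0, 0, 0]
The echelon form has 2 nonzero rows; the last pivot sits in the augmented column, so rank(P) = 1 but rank([P|b]) = 2.
Since the ranks differ, the system is inconsistent.

no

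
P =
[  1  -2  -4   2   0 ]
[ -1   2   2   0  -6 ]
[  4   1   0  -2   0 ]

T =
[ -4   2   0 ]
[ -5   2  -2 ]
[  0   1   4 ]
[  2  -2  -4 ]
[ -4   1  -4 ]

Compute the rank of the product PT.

2

First compute PT:
[[ 10, -10, -20],
 [ 18,  -2,  28],
 [-25,  14,   6]]
Now row reduce the product.
R2 ← R2 − (9/5)·R1: [0, 16, 64]
R3 ← R3 + (5/2)·R1: [0, -11, -44]
R3 ← R3 + (11/16)·R2: [0, 0, 0]
2 nonzero rows, so rank(PT) = 2.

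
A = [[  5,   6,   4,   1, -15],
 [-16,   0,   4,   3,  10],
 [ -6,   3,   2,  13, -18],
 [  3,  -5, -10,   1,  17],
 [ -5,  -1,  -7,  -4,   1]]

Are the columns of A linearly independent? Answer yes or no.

yes

Row reduce A to echelon form.
R2 ← R2 + (16/5)·R1: [0, 96/5, 84/5, 31/5, -38]
R3 ← R3 + (6/5)·R1: [0, 51/5, 34/5, 71/5, -36]
R4 ← R4 − (3/5)·R1: [0, -43/5, -62/5, 2/5, 26]
R5 ← R5 + R1: [0, 5, -3, -3, -14]
R3 ← R3 − (17/32)·R2: [0, 0, -17/8, 349/32, -253/16]
R4 ← R4 + (43/96)·R2: [0, 0, -39/8, 305/96, 431/48]
R5 ← R5 − (25/96)·R2: [0, 0, -59/8, -443/96, -197/48]
R4 ← R4 − (39/17)·R3: [0, 0, 0, -1114/51, 2308/51]
R5 ← R5 − (59/17)·R3: [0, 0, 0, -8663/204, 5179/102]
R5 ← R5 − (8663/4456)·R4: [0, 0, 0, 0, -20724/557]
5 pivots among 5 columns.
Every column is a pivot column, so the columns are linearly independent.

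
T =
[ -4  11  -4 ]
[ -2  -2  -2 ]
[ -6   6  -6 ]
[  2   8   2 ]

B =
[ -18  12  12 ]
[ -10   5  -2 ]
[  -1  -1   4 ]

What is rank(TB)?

2

First compute TB:
[[-34,  11, -86],
 [ 58, -32, -28],
 [ 54, -36, -108],
 [-118,  62,  16]]
Now row reduce the product.
R2 ← R2 + (29/17)·R1: [0, -225/17, -2970/17]
R3 ← R3 + (27/17)·R1: [0, -315/17, -4158/17]
R4 ← R4 − (59/17)·R1: [0, 405/17, 5346/17]
R3 ← R3 − (7/5)·R2: [0, 0, 0]
R4 ← R4 + (9/5)·R2: [0, 0, 0]
2 nonzero rows, so rank(TB) = 2.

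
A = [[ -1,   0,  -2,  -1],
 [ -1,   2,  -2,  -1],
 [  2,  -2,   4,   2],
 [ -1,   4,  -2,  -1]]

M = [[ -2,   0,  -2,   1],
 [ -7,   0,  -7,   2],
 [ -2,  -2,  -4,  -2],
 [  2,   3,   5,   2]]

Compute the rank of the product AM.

First compute AM:
[[  4,   1,   5,   1],
 [-10,   1,  -9,   5],
 [  6,  -2,   4,  -6],
 [-24,   1, -23,   9]]
Now row reduce the product.
R2 ← R2 + (5/2)·R1: [0, 7/2, 7/2, 15/2]
R3 ← R3 − (3/2)·R1: [0, -7/2, -7/2, -15/2]
R4 ← R4 + (6)·R1: [0, 7, 7, 15]
R3 ← R3 + R2: [0, 0, 0, 0]
R4 ← R4 − (2)·R2: [0, 0, 0, 0]
2 nonzero rows, so rank(AM) = 2.

2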